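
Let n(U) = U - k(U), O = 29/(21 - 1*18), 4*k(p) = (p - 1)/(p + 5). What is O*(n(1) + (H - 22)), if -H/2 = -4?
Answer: -377/3 ≈ -125.67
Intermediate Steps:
k(p) = (-1 + p)/(4*(5 + p)) (k(p) = ((p - 1)/(p + 5))/4 = ((-1 + p)/(5 + p))/4 = (-1 + p)/(4*(5 + p)))
H = 8 (H = -2*(-4) = 8)
O = 29/3 (O = 29/(21 - 18) = 29/3 ≈ 9.6667)
n(U) = U - (-1 + U)/(4*(5 + U))
O*(n(1) + (H - 22)) = 29*((1 - 1*1 + 4*1*(5 + 1))/(4*(5 + 1)) + (8 - 22))/3 = 29*((1/4)*(1 - 1 + 4*1*6)/6 - 14)/3 = 29*((1/4)*(1/6)*(1 - 1 + 24) - 14)/3 = 29*((1/4)*(1/6)*24 - 14)/3 = 29*(1 - 14)/3 = (29/3)*(-13) = -377/3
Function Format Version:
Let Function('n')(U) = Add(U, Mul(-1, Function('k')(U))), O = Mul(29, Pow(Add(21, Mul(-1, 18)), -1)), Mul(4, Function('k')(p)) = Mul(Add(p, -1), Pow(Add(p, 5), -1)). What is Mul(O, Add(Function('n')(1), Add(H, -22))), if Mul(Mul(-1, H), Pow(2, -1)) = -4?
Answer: Rational(-377, 3) ≈ -125.67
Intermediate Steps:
Function('k')(p) = Mul(Rational(1, 4), Pow(Add(5, p), -1), Add(-1, p)) (Function('k')(p) = Mul(Rational(1, 4), Mul(Add(p, -1), Pow(Add(p, 5), -1))) = Mul(Rational(1, 4), Mul(Add(-1, p), Pow(Add(5, p), -1))) = Mul(Rational(1, 4), Mul(Pow(Add(5, p), -1), Add(-1, p))) = Mul(Rational(1, 4), Pow(Add(5, p), -1), Add(-1, p)))
H = 8 (H = Mul(-2, -4) = 8)
O = Rational(29, 3) (O = Mul(29, Pow(Add(21, -18), -1)) = Mul(29, Pow(3, -1)) = Mul(29, Rational(1, 3)) = Rational(29, 3) ≈ 9.6667)
Function('n')(U) = Add(U, Mul(Rational(-1, 4), Pow(Add(5, U), -1), Add(-1, U))) (Function('n')(U) = Add(U, Mul(-1, Mul(Rational(1, 4), Pow(Add(5, U), -1), Add(-1, U)))) = Add(U, Mul(Rational(-1, 4), Pow(Add(5, U), -1), Add(-1, U))))
Mul(O, Add(Function('n')(1), Add(H, -22))) = Mul(Rational(29, 3), Add(Mul(Rational(1, 4), Pow(Add(5, 1), -1), Add(1, Mul(-1, 1), Mul(4, 1, Add(5, 1)))), Add(8, -22))) = Mul(Rational(29, 3), Add(Mul(Rational(1, 4), Pow(6, -1), Add(1, -1, Mul(4, 1, 6))), -14)) = Mul(Rational(29, 3), Add(Mul(Rational(1, 4), Rational(1, 6), Add(1, -1, 24)), -14)) = Mul(Rational(29, 3), Add(Mul(Rational(1, 4), Rational(1, 6), 24), -14)) = Mul(Rational(29, 3), Add(1, -14)) = Mul(Rational(29, 3), -13) = Rational(-377, 3)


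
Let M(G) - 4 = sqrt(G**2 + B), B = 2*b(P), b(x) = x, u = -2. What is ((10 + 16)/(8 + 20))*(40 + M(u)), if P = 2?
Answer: 286/7 + 13*sqrt(2)/7 ≈ 43.484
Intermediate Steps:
B = 4 (B = 2*2 = 4)
M(G) = 4 + sqrt(4 + G**2) (M(G) = 4 + sqrt(G**2 + 4) = 4 + sqrt(4 + G**2))
((10 + 16)/(8 + 20))*(40 + M(u)) = ((10 + 16)/(8 + 20))*(40 + (4 + sqrt(4 + (-2)**2))) = (26/28)*(40 + (4 + sqrt(4 + 4))) = (26*(1/28))*(40 + (4 + sqrt(8))) = 13*(40 + (4 + 2*sqrt(2)))/14 = 13*(44 + 2*sqrt(2))/14 = 286/7 + 13*sqrt(2)/7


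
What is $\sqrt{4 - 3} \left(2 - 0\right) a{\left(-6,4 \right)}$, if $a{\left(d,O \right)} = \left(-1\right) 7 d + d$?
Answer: $72$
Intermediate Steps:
$a{\left(d,O \right)} = - 6 d$ ($a{\left(d,O \right)} = - 7 d + d = - 6 d$)
$\sqrt{4 - 3} \left(2 - 0\right) a{\left(-6,4 \right)} = \sqrt{4 - 3} \left(2 - 0\right) \left(\left(-6\right) \left(-6\right)\right) = \sqrt{1} \left(2 + 0\right) 36 = 1 \cdot 2 \cdot 36 = 2 \cdot 36 = 72$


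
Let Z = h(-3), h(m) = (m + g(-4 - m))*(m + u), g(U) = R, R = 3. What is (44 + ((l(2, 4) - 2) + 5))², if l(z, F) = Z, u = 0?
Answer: 2209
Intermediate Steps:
g(U) = 3
h(m) = m*(3 + m) (h(m) = (m + 3)*(m + 0) = (3 + m)*m = m*(3 + m))
Z = 0 (Z = -3*(3 - 3) = -3*0 = 0)
l(z, F) = 0
(44 + ((l(2, 4) - 2) + 5))² = (44 + ((0 - 2) + 5))² = (44 + (-2 + 5))² = (44 + 3)² = 47² = 2209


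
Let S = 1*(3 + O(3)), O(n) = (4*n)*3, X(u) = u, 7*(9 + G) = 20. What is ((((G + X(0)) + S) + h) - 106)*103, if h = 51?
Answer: -15965/7 ≈ -2280.7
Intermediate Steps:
G = -43/7 (G = -9 + (⅐)*20 = -9 + 20/7 = -43/7 ≈ -6.1429)
O(n) = 12*n
S = 39 (S = 1*(3 + 12*3) = 1*(3 + 36) = 1*39 = 39)
((((G + X(0)) + S) + h) - 106)*103 = ((((-43/7 + 0) + 39) + 51) - 106)*103 = (((-43/7 + 39) + 51) - 106)*103 = ((230/7 + 51) - 106)*103 = (587/7 - 106)*103 = -155/7*103 = -15965/7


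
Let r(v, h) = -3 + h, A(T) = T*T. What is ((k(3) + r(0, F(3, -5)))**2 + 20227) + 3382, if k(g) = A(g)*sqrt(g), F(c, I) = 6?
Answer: 23861 + 54*sqrt(3) ≈ 23955.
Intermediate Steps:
A(T) = T**2
k(g) = g**(5/2) (k(g) = g**2*sqrt(g) = g**(5/2))
((k(3) + r(0, F(3, -5)))**2 + 20227) + 3382 = ((3**(5/2) + (-3 + 6))**2 + 20227) + 3382 = ((9*sqrt(3) + 3)**2 + 20227) + 3382 = ((3 + 9*sqrt(3))**2 + 20227) + 3382 = (20227 + (3 + 9*sqrt(3))**2) + 3382 = 23609 + (3 + 9*sqrt(3))**2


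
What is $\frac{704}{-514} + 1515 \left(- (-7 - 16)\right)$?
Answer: $\frac{8954813}{257} \approx 34844.0$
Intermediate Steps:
$\frac{704}{-514} + 1515 \left(- (-7 - 16)\right) = 704 \left(- \frac{1}{514}\right) + 1515 \left(\left(-1\right) \left(-23\right)\right) = - \frac{352}{257} + 1515 \cdot 23 = - \frac{352}{257} + 34845 = \frac{8954813}{257}$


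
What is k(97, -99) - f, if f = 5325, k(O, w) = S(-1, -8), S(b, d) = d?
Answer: -5333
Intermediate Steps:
k(O, w) = -8
k(97, -99) - f = -8 - 1*5325 = -8 - 5325 = -5333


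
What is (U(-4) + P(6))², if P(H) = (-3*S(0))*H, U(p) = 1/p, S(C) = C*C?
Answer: 1/16 ≈ 0.062500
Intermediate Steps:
S(C) = C²
P(H) = 0 (P(H) = (-3*0²)*H = (-3*0)*H = 0*H = 0)
(U(-4) + P(6))² = (1/(-4) + 0)² = (-¼ + 0)² = (-¼)² = 1/16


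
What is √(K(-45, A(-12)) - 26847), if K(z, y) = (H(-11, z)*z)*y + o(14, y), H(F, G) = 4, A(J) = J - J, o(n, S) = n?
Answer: I*√26833 ≈ 163.81*I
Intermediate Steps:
A(J) = 0
K(z, y) = 14 + 4*y*z (K(z, y) = (4*z)*y + 14 = 4*y*z + 14 = 14 + 4*y*z)
√(K(-45, A(-12)) - 26847) = √((14 + 4*0*(-45)) - 26847) = √((14 + 0) - 26847) = √(14 - 26847) = √(-26833) = I*√26833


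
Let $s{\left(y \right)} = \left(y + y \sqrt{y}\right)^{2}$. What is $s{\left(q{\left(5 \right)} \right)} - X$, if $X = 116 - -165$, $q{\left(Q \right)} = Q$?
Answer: $-131 + 50 \sqrt{5} \approx -19.197$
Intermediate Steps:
$s{\left(y \right)} = \left(y + y^{\frac{3}{2}}\right)^{2}$
$X = 281$ ($X = 116 + 165 = 281$)
$s{\left(q{\left(5 \right)} \right)} - X = \left(5 + 5^{\frac{3}{2}}\right)^{2} - 281 = \left(5 + 5 \sqrt{5}\right)^{2} - 281 = -281 + \left(5 + 5 \sqrt{5}\right)^{2}$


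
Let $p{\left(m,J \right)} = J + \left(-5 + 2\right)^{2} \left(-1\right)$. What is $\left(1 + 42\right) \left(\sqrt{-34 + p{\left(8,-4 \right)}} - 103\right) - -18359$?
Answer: $13930 + 43 i \sqrt{47} \approx 13930.0 + 294.79 i$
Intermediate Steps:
$p{\left(m,J \right)} = -9 + J$ ($p{\left(m,J \right)} = J + \left(-3\right)^{2} \left(-1\right) = J + 9 \left(-1\right) = J - 9 = -9 + J$)
$\left(1 + 42\right) \left(\sqrt{-34 + p{\left(8,-4 \right)}} - 103\right) - -18359 = \left(1 + 42\right) \left(\sqrt{-34 - 13} - 103\right) - -18359 = 43 \left(\sqrt{-34 - 13} - 103\right) + 18359 = 43 \left(\sqrt{-47} - 103\right) + 18359 = 43 \left(i \sqrt{47} - 103\right) + 18359 = 43 \left(-103 + i \sqrt{47}\right) + 18359 = \left(-4429 + 43 i \sqrt{47}\right) + 18359 = 13930 + 43 i \sqrt{47}$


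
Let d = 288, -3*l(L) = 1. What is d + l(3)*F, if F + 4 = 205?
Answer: 221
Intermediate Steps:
F = 201 (F = -4 + 205 = 201)
l(L) = -1/3 (l(L) = -1/3*1 = -1/3)
d + l(3)*F = 288 - 1/3*201 = 288 - 67 = 221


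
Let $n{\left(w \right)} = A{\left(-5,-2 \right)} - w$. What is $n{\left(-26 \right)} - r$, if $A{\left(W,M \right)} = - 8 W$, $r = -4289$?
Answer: $4355$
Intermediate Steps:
$n{\left(w \right)} = 40 - w$ ($n{\left(w \right)} = \left(-8\right) \left(-5\right) - w = 40 - w$)
$n{\left(-26 \right)} - r = \left(40 - -26\right) - -4289 = \left(40 + 26\right) + 4289 = 66 + 4289 = 4355$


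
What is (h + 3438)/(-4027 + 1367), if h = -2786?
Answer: -163/665 ≈ -0.24511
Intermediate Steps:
(h + 3438)/(-4027 + 1367) = (-2786 + 3438)/(-4027 + 1367) = 652/(-2660) = 652*(-1/2660) = -163/665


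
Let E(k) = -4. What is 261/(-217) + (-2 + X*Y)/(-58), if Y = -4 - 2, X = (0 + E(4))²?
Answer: 3064/6293 ≈ 0.48689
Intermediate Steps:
X = 16 (X = (0 - 4)² = (-4)² = 16)
Y = -6
261/(-217) + (-2 + X*Y)/(-58) = 261/(-217) + (-2 + 16*(-6))/(-58) = 261*(-1/217) + (-2 - 96)*(-1/58) = -261/217 - 98*(-1/58) = -261/217 + 49/29 = 3064/6293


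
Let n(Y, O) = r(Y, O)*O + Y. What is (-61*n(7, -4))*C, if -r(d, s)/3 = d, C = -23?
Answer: 127673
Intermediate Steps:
r(d, s) = -3*d
n(Y, O) = Y - 3*O*Y (n(Y, O) = (-3*Y)*O + Y = -3*O*Y + Y = Y - 3*O*Y)
(-61*n(7, -4))*C = -427*(1 - 3*(-4))*(-23) = -427*(1 + 12)*(-23) = -427*13*(-23) = -61*91*(-23) = -5551*(-23) = 127673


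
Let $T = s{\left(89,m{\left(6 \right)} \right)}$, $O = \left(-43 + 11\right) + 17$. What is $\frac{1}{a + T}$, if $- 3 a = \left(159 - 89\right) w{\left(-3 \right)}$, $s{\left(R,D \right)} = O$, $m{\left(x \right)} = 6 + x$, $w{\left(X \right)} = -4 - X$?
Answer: $\frac{3}{25} \approx 0.12$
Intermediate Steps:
$O = -15$ ($O = -32 + 17 = -15$)
$s{\left(R,D \right)} = -15$
$a = \frac{70}{3}$ ($a = - \frac{\left(159 - 89\right) \left(-4 - -3\right)}{3} = - \frac{70 \left(-4 + 3\right)}{3} = - \frac{70 \left(-1\right)}{3} = \left(- \frac{1}{3}\right) \left(-70\right) = \frac{70}{3} \approx 23.333$)
$T = -15$
$\frac{1}{a + T} = \frac{1}{\frac{70}{3} - 15} = \frac{1}{\frac{25}{3}} = \frac{3}{25}$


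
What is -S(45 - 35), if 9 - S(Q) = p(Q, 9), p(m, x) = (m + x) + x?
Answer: 19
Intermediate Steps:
p(m, x) = m + 2*x
S(Q) = -9 - Q (S(Q) = 9 - (Q + 2*9) = 9 - (Q + 18) = 9 - (18 + Q) = 9 + (-18 - Q) = -9 - Q)
-S(45 - 35) = -(-9 - (45 - 35)) = -(-9 - 1*10) = -(-9 - 10) = -1*(-19) = 19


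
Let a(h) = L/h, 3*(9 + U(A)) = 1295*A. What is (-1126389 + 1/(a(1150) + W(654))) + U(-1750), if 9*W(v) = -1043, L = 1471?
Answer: -6696687803734/3558633 ≈ -1.8818e+6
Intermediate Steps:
U(A) = -9 + 1295*A/3 (U(A) = -9 + (1295*A)/3 = -9 + 1295*A/3)
a(h) = 1471/h
W(v) = -1043/9 (W(v) = (1/9)*(-1043) = -1043/9)
(-1126389 + 1/(a(1150) + W(654))) + U(-1750) = (-1126389 + 1/(1471/1150 - 1043/9)) + (-9 + (1295/3)*(-1750)) = (-1126389 + 1/(1471*(1/1150) - 1043/9)) + (-9 - 2266250/3) = (-1126389 + 1/(1471/1150 - 1043/9)) - 2266277/3 = (-1126389 + 1/(-1186211/10350)) - 2266277/3 = (-1126389 - 10350/1186211) - 2266277/3 = -1336135032429/1186211 - 2266277/3 = -6696687803734/3558633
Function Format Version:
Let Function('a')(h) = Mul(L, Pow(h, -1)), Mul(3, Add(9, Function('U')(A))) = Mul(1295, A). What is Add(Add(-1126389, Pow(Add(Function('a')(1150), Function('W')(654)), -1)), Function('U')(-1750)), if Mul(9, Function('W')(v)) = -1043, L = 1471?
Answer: Rational(-6696687803734, 3558633) ≈ -1.8818e+6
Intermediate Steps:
Function('U')(A) = Add(-9, Mul(Rational(1295, 3), A)) (Function('U')(A) = Add(-9, Mul(Rational(1, 3), Mul(1295, A))) = Add(-9, Mul(Rational(1295, 3), A)))
Function('a')(h) = Mul(1471, Pow(h, -1))
Function('W')(v) = Rational(-1043, 9) (Function('W')(v) = Mul(Rational(1, 9), -1043) = Rational(-1043, 9))
Add(Add(-1126389, Pow(Add(Function('a')(1150), Function('W')(654)), -1)), Function('U')(-1750)) = Add(Add(-1126389, Pow(Add(Mul(1471, Pow(1150, -1)), Rational(-1043, 9)), -1)), Add(-9, Mul(Rational(1295, 3), -1750))) = Add(Add(-1126389, Pow(Add(Mul(1471, Rational(1, 1150)), Rational(-1043, 9)), -1)), Add(-9, Rational(-2266250, 3))) = Add(Add(-1126389, Pow(Add(Rational(1471, 1150), Rational(-1043, 9)), -1)), Rational(-2266277, 3)) = Add(Add(-1126389, Pow(Rational(-1186211, 10350), -1)), Rational(-2266277, 3)) = Add(Add(-1126389, Rational(-10350, 1186211)), Rational(-2266277, 3)) = Add(Rational(-1336135032429, 1186211), Rational(-2266277, 3)) = Rational(-6696687803734, 3558633)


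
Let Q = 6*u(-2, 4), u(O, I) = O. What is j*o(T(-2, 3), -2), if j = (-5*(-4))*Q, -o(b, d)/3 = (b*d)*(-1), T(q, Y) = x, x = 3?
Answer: 4320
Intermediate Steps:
T(q, Y) = 3
Q = -12 (Q = 6*(-2) = -12)
o(b, d) = 3*b*d (o(b, d) = -3*b*d*(-1) = -(-3)*b*d = 3*b*d)
j = -240 (j = -5*(-4)*(-12) = 20*(-12) = -240)
j*o(T(-2, 3), -2) = -720*3*(-2) = -240*(-18) = 4320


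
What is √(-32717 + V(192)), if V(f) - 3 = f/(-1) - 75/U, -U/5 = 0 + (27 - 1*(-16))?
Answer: I*√60842549/43 ≈ 181.4*I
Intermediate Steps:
U = -215 (U = -5*(0 + (27 - 1*(-16))) = -5*(0 + (27 + 16)) = -5*(0 + 43) = -5*43 = -215)
V(f) = 144/43 - f (V(f) = 3 + (f/(-1) - 75/(-215)) = 3 + (f*(-1) - 75*(-1/215)) = 3 + (-f + 15/43) = 3 + (15/43 - f) = 144/43 - f)
√(-32717 + V(192)) = √(-32717 + (144/43 - 1*192)) = √(-32717 + (144/43 - 192)) = √(-32717 - 8112/43) = √(-1414943/43) = I*√60842549/43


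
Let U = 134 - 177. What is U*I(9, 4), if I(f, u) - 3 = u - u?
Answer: -129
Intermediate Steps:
I(f, u) = 3 (I(f, u) = 3 + (u - u) = 3 + 0 = 3)
U = -43
U*I(9, 4) = -43*3 = -129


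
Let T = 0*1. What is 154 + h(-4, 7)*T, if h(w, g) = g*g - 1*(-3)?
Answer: 154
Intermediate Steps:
T = 0
h(w, g) = 3 + g² (h(w, g) = g² + 3 = 3 + g²)
154 + h(-4, 7)*T = 154 + (3 + 7²)*0 = 154 + (3 + 49)*0 = 154 + 52*0 = 154 + 0 = 154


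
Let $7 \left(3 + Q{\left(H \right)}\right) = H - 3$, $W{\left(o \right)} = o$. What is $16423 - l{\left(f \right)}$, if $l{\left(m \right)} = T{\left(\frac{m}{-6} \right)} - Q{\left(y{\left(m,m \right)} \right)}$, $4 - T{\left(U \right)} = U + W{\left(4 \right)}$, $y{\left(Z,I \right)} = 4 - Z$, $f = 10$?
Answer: $\frac{344758}{21} \approx 16417.0$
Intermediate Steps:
$Q{\left(H \right)} = - \frac{24}{7} + \frac{H}{7}$ ($Q{\left(H \right)} = -3 + \frac{H - 3}{7} = -3 + \frac{-3 + H}{7} = -3 + \left(- \frac{3}{7} + \frac{H}{7}\right) = - \frac{24}{7} + \frac{H}{7}$)
$T{\left(U \right)} = - U$ ($T{\left(U \right)} = 4 - \left(U + 4\right) = 4 - \left(4 + U\right) = - U$)
$l{\left(m \right)} = \frac{20}{7} + \frac{13 m}{42}$ ($l{\left(m \right)} = - \frac{m}{-6} - \left(- \frac{24}{7} + \frac{4 - m}{7}\right) = - \frac{m \left(-1\right)}{6} - \left(- \frac{24}{7} - \left(- \frac{4}{7} + \frac{m}{7}\right)\right) = - \frac{\left(-1\right) m}{6} - \left(- \frac{20}{7} - \frac{m}{7}\right) = \frac{m}{6} + \left(\frac{20}{7} + \frac{m}{7}\right) = \frac{20}{7} + \frac{13 m}{42}$)
$16423 - l{\left(f \right)} = 16423 - \left(\frac{20}{7} + \frac{13}{42} \cdot 10\right) = 16423 - \left(\frac{20}{7} + \frac{65}{21}\right) = 16423 - \frac{125}{21} = \frac{344758}{21}$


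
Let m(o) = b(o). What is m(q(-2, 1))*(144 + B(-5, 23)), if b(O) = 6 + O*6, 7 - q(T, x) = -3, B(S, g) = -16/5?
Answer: 46464/5 ≈ 9292.8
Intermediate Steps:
B(S, g) = -16/5 (B(S, g) = -16*⅕ = -16/5)
q(T, x) = 10 (q(T, x) = 7 - 1*(-3) = 7 + 3 = 10)
b(O) = 6 + 6*O
m(o) = 6 + 6*o
m(q(-2, 1))*(144 + B(-5, 23)) = (6 + 6*10)*(144 - 16/5) = (6 + 60)*(704/5) = 66*(704/5) = 46464/5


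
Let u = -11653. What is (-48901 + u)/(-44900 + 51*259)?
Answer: 60554/31691 ≈ 1.9108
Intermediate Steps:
(-48901 + u)/(-44900 + 51*259) = (-48901 - 11653)/(-44900 + 51*259) = -60554/(-44900 + 13209) = -60554/(-31691) = -60554*(-1/31691) = 60554/31691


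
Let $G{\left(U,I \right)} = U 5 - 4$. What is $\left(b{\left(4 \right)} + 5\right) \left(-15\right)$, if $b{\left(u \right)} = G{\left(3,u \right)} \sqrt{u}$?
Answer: $-405$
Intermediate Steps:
$G{\left(U,I \right)} = -4 + 5 U$ ($G{\left(U,I \right)} = 5 U - 4 = -4 + 5 U$)
$b{\left(u \right)} = 11 \sqrt{u}$ ($b{\left(u \right)} = \left(-4 + 5 \cdot 3\right) \sqrt{u} = \left(-4 + 15\right) \sqrt{u} = 11 \sqrt{u}$)
$\left(b{\left(4 \right)} + 5\right) \left(-15\right) = \left(11 \sqrt{4} + 5\right) \left(-15\right) = \left(11 \cdot 2 + 5\right) \left(-15\right) = \left(22 + 5\right) \left(-15\right) = 27 \left(-15\right) = -405$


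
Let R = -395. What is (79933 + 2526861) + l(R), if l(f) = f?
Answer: 2606399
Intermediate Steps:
(79933 + 2526861) + l(R) = (79933 + 2526861) - 395 = 2606794 - 395 = 2606399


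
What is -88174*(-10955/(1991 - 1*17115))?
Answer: -482973085/7562 ≈ -63868.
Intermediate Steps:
-88174*(-10955/(1991 - 1*17115)) = -88174*(-10955/(1991 - 17115)) = -88174/((-15124*(-1/10955))) = -88174/15124/10955 = -88174*10955/15124 = -482973085/7562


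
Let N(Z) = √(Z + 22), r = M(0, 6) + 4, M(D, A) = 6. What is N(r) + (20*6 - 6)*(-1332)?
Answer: -151848 + 4*√2 ≈ -1.5184e+5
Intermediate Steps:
r = 10 (r = 6 + 4 = 10)
N(Z) = √(22 + Z)
N(r) + (20*6 - 6)*(-1332) = √(22 + 10) + (20*6 - 6)*(-1332) = √32 + (120 - 6)*(-1332) = 4*√2 + 114*(-1332) = 4*√2 - 151848 = -151848 + 4*√2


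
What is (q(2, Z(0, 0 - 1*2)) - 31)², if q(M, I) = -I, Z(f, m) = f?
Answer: 961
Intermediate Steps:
(q(2, Z(0, 0 - 1*2)) - 31)² = (-1*0 - 31)² = (0 - 31)² = (-31)² = 961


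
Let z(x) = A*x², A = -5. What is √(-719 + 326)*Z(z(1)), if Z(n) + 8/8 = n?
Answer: -6*I*√393 ≈ -118.95*I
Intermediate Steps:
z(x) = -5*x²
Z(n) = -1 + n
√(-719 + 326)*Z(z(1)) = √(-719 + 326)*(-1 - 5*1²) = √(-393)*(-1 - 5*1) = (I*√393)*(-1 - 5) = (I*√393)*(-6) = -6*I*√393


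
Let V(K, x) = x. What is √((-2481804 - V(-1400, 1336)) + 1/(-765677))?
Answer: 147*I*√67368633709993/765677 ≈ 1575.8*I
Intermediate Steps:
√((-2481804 - V(-1400, 1336)) + 1/(-765677)) = √((-2481804 - 1*1336) + 1/(-765677)) = √((-2481804 - 1336) - 1/765677) = √(-2483140 - 1/765677) = √(-1901283185781/765677) = 147*I*√67368633709993/765677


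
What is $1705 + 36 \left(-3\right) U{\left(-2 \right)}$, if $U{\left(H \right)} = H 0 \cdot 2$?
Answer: $1705$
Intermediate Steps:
$U{\left(H \right)} = 0$ ($U{\left(H \right)} = 0 \cdot 2 = 0$)
$1705 + 36 \left(-3\right) U{\left(-2 \right)} = 1705 + 36 \left(-3\right) 0 = 1705 - 0 = 1705 + 0 = 1705$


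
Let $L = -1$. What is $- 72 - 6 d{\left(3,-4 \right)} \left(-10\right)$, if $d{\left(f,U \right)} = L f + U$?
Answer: $30240$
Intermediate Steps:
$d{\left(f,U \right)} = U - f$ ($d{\left(f,U \right)} = - f + U = U - f$)
$- 72 - 6 d{\left(3,-4 \right)} \left(-10\right) = - 72 - 6 \left(-4 - 3\right) \left(-10\right) = - 72 \left(-6\right) \left(-7\right) \left(-10\right) = - 72 \cdot 42 \left(-10\right) = \left(-72\right) \left(-420\right) = 30240$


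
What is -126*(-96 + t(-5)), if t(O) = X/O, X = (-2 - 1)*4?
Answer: 58968/5 ≈ 11794.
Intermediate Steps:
X = -12 (X = -3*4 = -12)
t(O) = -12/O
-126*(-96 + t(-5)) = -126*(-96 - 12/(-5)) = -126*(-96 - 12*(-⅕)) = -126*(-96 + 12/5) = -126*(-468/5) = 58968/5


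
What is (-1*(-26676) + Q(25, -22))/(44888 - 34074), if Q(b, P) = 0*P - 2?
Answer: 13337/5407 ≈ 2.4666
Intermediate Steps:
Q(b, P) = -2 (Q(b, P) = 0 - 2 = -2)
(-1*(-26676) + Q(25, -22))/(44888 - 34074) = (-1*(-26676) - 2)/(44888 - 34074) = (26676 - 2)/10814 = 26674*(1/10814) = 13337/5407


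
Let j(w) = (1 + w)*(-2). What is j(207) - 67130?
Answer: -67546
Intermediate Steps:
j(w) = -2 - 2*w
j(207) - 67130 = (-2 - 2*207) - 67130 = (-2 - 414) - 67130 = -416 - 67130 = -67546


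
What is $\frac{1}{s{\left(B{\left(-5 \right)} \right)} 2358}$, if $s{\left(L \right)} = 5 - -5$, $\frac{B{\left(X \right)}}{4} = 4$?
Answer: $\frac{1}{23580} \approx 4.2409 \cdot 10^{-5}$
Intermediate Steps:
$B{\left(X \right)} = 16$ ($B{\left(X \right)} = 4 \cdot 4 = 16$)
$s{\left(L \right)} = 10$ ($s{\left(L \right)} = 5 + 5 = 10$)
$\frac{1}{s{\left(B{\left(-5 \right)} \right)} 2358} = \frac{1}{10 \cdot 2358} = \frac{1}{23580}$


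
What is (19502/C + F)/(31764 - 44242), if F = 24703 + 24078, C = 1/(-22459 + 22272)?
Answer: 3598093/12478 ≈ 288.35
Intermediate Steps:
C = -1/187 (C = 1/(-187) = -1/187 ≈ -0.0053476)
F = 48781
(19502/C + F)/(31764 - 44242) = (19502/(-1/187) + 48781)/(31764 - 44242) = (19502*(-187) + 48781)/(-12478) = (-3646874 + 48781)*(-1/12478) = -3598093*(-1/12478) = 3598093/12478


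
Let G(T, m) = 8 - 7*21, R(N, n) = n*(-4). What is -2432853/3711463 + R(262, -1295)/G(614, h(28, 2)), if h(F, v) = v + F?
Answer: -19563544907/515893357 ≈ -37.922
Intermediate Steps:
h(F, v) = F + v
R(N, n) = -4*n
G(T, m) = -139 (G(T, m) = 8 - 147 = -139)
-2432853/3711463 + R(262, -1295)/G(614, h(28, 2)) = -2432853/3711463 - 4*(-1295)/(-139) = -2432853*1/3711463 + 5180*(-1/139) = -2432853/3711463 - 5180/139 = -19563544907/515893357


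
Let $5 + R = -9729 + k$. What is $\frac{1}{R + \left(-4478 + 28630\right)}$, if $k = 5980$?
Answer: $\frac{1}{20398} \approx 4.9024 \cdot 10^{-5}$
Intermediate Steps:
$R = -3754$ ($R = -5 + \left(-9729 + 5980\right) = -5 - 3749 = -3754$)
$\frac{1}{R + \left(-4478 + 28630\right)} = \frac{1}{-3754 + \left(-4478 + 28630\right)} = \frac{1}{-3754 + 24152} = \frac{1}{20398}$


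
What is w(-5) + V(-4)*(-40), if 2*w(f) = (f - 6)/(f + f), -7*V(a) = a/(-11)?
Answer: 4047/1540 ≈ 2.6279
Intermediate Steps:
V(a) = a/77 (V(a) = -a/(7*(-11)) = -a*(-1)/(7*11) = -(-1)*a/77 = a/77)
w(f) = (-6 + f)/(4*f) (w(f) = ((f - 6)/(f + f))/2 = ((-6 + f)/((2*f)))/2 = ((-6 + f)*(1/(2*f)))/2 = ((-6 + f)/(2*f))/2 = (-6 + f)/(4*f))
w(-5) + V(-4)*(-40) = (1/4)*(-6 - 5)/(-5) + ((1/77)*(-4))*(-40) = (1/4)*(-1/5)*(-11) - 4/77*(-40) = 11/20 + 160/77 = 4047/1540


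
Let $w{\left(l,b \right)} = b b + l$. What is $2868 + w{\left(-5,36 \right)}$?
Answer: $4159$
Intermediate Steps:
$w{\left(l,b \right)} = l + b^{2}$ ($w{\left(l,b \right)} = b^{2} + l = l + b^{2}$)
$2868 + w{\left(-5,36 \right)} = 2868 - \left(5 - 36^{2}\right) = 2868 + \left(-5 + 1296\right) = 2868 + 1291 = 4159$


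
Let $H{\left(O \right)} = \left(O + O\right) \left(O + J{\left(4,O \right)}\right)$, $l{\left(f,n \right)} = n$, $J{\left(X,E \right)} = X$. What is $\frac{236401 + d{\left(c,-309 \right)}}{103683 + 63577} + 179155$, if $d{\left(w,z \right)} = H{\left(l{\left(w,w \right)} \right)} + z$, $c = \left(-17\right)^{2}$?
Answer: $\frac{14982935373}{83630} \approx 1.7916 \cdot 10^{5}$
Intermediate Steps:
$c = 289$
$H{\left(O \right)} = 2 O \left(4 + O\right)$ ($H{\left(O \right)} = \left(O + O\right) \left(O + 4\right) = 2 O \left(4 + O\right)$)
$d{\left(w,z \right)} = z + 2 w \left(4 + w\right)$ ($d{\left(w,z \right)} = 2 w \left(4 + w\right) + z = z + 2 w \left(4 + w\right)$)
$\frac{236401 + d{\left(c,-309 \right)}}{103683 + 63577} + 179155 = \frac{236401 - \left(309 - 578 \left(4 + 289\right)\right)}{103683 + 63577} + 179155 = \frac{236401 - \left(309 - 169354\right)}{167260} + 179155 = \left(236401 + \left(-309 + 169354\right)\right) \frac{1}{167260} + 179155 = \left(236401 + 169045\right) \frac{1}{167260} + 179155 = 405446 \cdot \frac{1}{167260} + 179155 = \frac{202723}{83630} + 179155 = \frac{14982935373}{83630}$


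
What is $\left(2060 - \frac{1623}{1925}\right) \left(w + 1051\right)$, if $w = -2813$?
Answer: $- \frac{6984351274}{1925} \approx -3.6282 \cdot 10^{6}$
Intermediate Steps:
$\left(2060 - \frac{1623}{1925}\right) \left(w + 1051\right) = \left(2060 - \frac{1623}{1925}\right) \left(-2813 + 1051\right) = \left(2060 - \frac{1623}{1925}\right) \left(-1762\right) = \frac{3963877}{1925} \left(-1762\right) = - \frac{6984351274}{1925}$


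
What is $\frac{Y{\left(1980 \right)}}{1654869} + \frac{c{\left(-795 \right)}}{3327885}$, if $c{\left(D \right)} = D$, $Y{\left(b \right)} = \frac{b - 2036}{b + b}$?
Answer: $- \frac{146185324}{611912635785} \approx -0.0002389$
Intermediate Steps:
$Y{\left(b \right)} = \frac{-2036 + b}{2 b}$
$\frac{Y{\left(1980 \right)}}{1654869} + \frac{c{\left(-795 \right)}}{3327885} = \frac{\frac{1}{2} \cdot \frac{1}{1980} \left(-2036 + 1980\right)}{1654869} - \frac{795}{3327885} = \frac{1}{2} \cdot \frac{1}{1980} \left(-56\right) \frac{1}{1654869} - \frac{53}{221859} = \left(- \frac{7}{495}\right) \frac{1}{1654869} - \frac{53}{221859} = - \frac{7}{819160155} - \frac{53}{221859} = - \frac{146185324}{611912635785}$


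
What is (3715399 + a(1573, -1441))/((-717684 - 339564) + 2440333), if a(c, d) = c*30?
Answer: 3762589/1383085 ≈ 2.7204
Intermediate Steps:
a(c, d) = 30*c
(3715399 + a(1573, -1441))/((-717684 - 339564) + 2440333) = (3715399 + 30*1573)/((-717684 - 339564) + 2440333) = (3715399 + 47190)/(-1057248 + 2440333) = 3762589/1383085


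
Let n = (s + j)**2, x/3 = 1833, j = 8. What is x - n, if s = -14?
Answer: 5463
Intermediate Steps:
x = 5499 (x = 3*1833 = 5499)
n = 36 (n = (-14 + 8)**2 = (-6)**2 = 36)
x - n = 5499 - 1*36 = 5499 - 36 = 5463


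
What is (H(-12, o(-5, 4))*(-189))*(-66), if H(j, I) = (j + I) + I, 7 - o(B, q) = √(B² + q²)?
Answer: 24948 - 24948*√41 ≈ -1.3480e+5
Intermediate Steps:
o(B, q) = 7 - √(B² + q²)
H(j, I) = j + 2*I (H(j, I) = (I + j) + I = j + 2*I)
(H(-12, o(-5, 4))*(-189))*(-66) = ((-12 + 2*(7 - √((-5)² + 4²)))*(-189))*(-66) = ((-12 + 2*(7 - √(25 + 16)))*(-189))*(-66) = ((-12 + 2*(7 - √41))*(-189))*(-66) = ((-12 + (14 - 2*√41))*(-189))*(-66) = ((2 - 2*√41)*(-189))*(-66) = (-378 + 378*√41)*(-66) = 24948 - 24948*√41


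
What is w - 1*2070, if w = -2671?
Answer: -4741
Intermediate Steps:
w - 1*2070 = -2671 - 1*2070 = -2671 - 2070 = -4741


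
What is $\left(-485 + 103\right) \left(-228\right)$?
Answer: $87096$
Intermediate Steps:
$\left(-485 + 103\right) \left(-228\right) = \left(-382\right) \left(-228\right) = 87096$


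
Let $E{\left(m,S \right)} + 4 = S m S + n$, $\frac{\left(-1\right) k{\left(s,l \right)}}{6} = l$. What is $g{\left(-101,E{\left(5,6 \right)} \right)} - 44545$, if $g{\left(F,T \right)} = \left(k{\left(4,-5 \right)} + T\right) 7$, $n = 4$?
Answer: $-43075$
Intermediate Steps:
$k{\left(s,l \right)} = - 6 l$
$E{\left(m,S \right)} = m S^{2}$ ($E{\left(m,S \right)} = -4 + \left(S m S + 4\right) = -4 + \left(m S^{2} + 4\right) = -4 + \left(4 + m S^{2}\right) = m S^{2}$)
$g{\left(F,T \right)} = 210 + 7 T$ ($g{\left(F,T \right)} = \left(\left(-6\right) \left(-5\right) + T\right) 7 = \left(30 + T\right) 7 = 210 + 7 T$)
$g{\left(-101,E{\left(5,6 \right)} \right)} - 44545 = \left(210 + 7 \cdot 5 \cdot 6^{2}\right) - 44545 = \left(210 + 7 \cdot 5 \cdot 36\right) - 44545 = \left(210 + 7 \cdot 180\right) - 44545 = \left(210 + 1260\right) - 44545 = 1470 - 44545 = -43075$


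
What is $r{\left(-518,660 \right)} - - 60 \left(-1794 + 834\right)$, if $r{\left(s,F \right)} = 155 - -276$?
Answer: $-57169$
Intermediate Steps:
$r{\left(s,F \right)} = 431$ ($r{\left(s,F \right)} = 155 + 276 = 431$)
$r{\left(-518,660 \right)} - - 60 \left(-1794 + 834\right) = 431 - - 60 \left(-1794 + 834\right) = 431 - \left(-60\right) \left(-960\right) = 431 - 57600 = -57169$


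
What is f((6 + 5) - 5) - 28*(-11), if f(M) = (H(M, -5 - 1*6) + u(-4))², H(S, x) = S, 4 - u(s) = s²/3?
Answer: 2968/9 ≈ 329.78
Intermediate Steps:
u(s) = 4 - s²/3
f(M) = (-4/3 + M)² (f(M) = (M + (4 - ⅓*(-4)²))² = (M + (4 - ⅓*16))² = (M + (4 - 16/3))² = (M - 4/3)² = (-4/3 + M)²)
f((6 + 5) - 5) - 28*(-11) = (-4 + 3*((6 + 5) - 5))²/9 - 28*(-11) = (-4 + 3*(11 - 5))²/9 + 308 = (-4 + 3*6)²/9 + 308 = (-4 + 18)²/9 + 308 = (⅑)*14² + 308 = (⅑)*196 + 308 = 196/9 + 308 = 2968/9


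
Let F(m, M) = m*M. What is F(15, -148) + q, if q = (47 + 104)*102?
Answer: 13182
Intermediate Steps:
F(m, M) = M*m
q = 15402 (q = 151*102 = 15402)
F(15, -148) + q = -148*15 + 15402 = -2220 + 15402 = 13182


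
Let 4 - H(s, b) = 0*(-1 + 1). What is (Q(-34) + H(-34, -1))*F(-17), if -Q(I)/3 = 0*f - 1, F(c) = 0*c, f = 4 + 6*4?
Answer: 0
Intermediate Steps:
H(s, b) = 4 (H(s, b) = 4 - 0*(-1 + 1) = 4 - 0*0 = 4 - 1*0 = 4 + 0 = 4)
f = 28 (f = 4 + 24 = 28)
F(c) = 0
Q(I) = 3 (Q(I) = -3*(0*28 - 1) = -3*(0 - 1) = -3*(-1) = 3)
(Q(-34) + H(-34, -1))*F(-17) = (3 + 4)*0 = 7*0 = 0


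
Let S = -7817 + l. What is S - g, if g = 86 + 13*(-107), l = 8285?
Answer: 1773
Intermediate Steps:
S = 468 (S = -7817 + 8285 = 468)
g = -1305 (g = 86 - 1391 = -1305)
S - g = 468 - 1*(-1305) = 468 + 1305 = 1773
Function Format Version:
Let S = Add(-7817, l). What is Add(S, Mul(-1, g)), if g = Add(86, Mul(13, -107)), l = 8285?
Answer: 1773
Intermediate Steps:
S = 468 (S = Add(-7817, 8285) = 468)
g = -1305 (g = Add(86, -1391) = -1305)
Add(S, Mul(-1, g)) = Add(468, Mul(-1, -1305)) = Add(468, 1305) = 1773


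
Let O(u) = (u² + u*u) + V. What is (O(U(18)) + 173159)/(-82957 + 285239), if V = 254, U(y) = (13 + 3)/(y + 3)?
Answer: 76475645/89206362 ≈ 0.85729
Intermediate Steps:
U(y) = 16/(3 + y)
O(u) = 254 + 2*u² (O(u) = (u² + u*u) + 254 = (u² + u²) + 254 = 2*u² + 254 = 254 + 2*u²)
(O(U(18)) + 173159)/(-82957 + 285239) = ((254 + 2*(16/(3 + 18))²) + 173159)/(-82957 + 285239) = ((254 + 2*(16/21)²) + 173159)/202282 = ((254 + 2*(16*(1/21))²) + 173159)*(1/202282) = ((254 + 2*(16/21)²) + 173159)*(1/202282) = ((254 + 2*(256/441)) + 173159)*(1/202282) = ((254 + 512/441) + 173159)*(1/202282) = (112526/441 + 173159)*(1/202282) = (76475645/441)*(1/202282) = 76475645/89206362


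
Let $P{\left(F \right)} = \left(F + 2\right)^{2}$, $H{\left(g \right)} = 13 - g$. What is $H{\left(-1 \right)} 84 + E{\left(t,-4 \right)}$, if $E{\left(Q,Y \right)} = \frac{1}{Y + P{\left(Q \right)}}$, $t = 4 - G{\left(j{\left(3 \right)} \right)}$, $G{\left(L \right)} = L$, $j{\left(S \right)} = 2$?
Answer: $\frac{14113}{12} \approx 1176.1$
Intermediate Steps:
$P{\left(F \right)} = \left(2 + F\right)^{2}$
$t = 2$ ($t = 4 - 2 = 2$)
$E{\left(Q,Y \right)} = \frac{1}{Y + \left(2 + Q\right)^{2}}$
$H{\left(-1 \right)} 84 + E{\left(t,-4 \right)} = \left(13 - -1\right) 84 + \frac{1}{-4 + \left(2 + 2\right)^{2}} = \left(13 + 1\right) 84 + \frac{1}{-4 + 4^{2}} = 14 \cdot 84 + \frac{1}{-4 + 16} = 1176 + \frac{1}{12} = \frac{14113}{12}$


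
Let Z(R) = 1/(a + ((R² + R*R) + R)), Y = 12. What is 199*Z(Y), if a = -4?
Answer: 199/296 ≈ 0.67230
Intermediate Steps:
Z(R) = 1/(-4 + R + 2*R²) (Z(R) = 1/(-4 + ((R² + R*R) + R)) = 1/(-4 + ((R² + R²) + R)) = 1/(-4 + (2*R² + R)) = 1/(-4 + (R + 2*R²)) = 1/(-4 + R + 2*R²))
199*Z(Y) = 199/(-4 + 12 + 2*12²) = 199/(-4 + 12 + 2*144) = 199/(-4 + 12 + 288) = 199/296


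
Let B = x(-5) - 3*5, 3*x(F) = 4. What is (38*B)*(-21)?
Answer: 10906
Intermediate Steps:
x(F) = 4/3 (x(F) = (⅓)*4 = 4/3)
B = -41/3 (B = 4/3 - 3*5 = 4/3 - 15 = -41/3 ≈ -13.667)
(38*B)*(-21) = (38*(-41/3))*(-21) = -1558/3*(-21) = 10906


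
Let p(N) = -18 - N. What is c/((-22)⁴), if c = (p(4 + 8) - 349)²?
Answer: 143641/234256 ≈ 0.61318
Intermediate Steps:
c = 143641 (c = ((-18 - (4 + 8)) - 349)² = ((-18 - 1*12) - 349)² = ((-18 - 12) - 349)² = (-30 - 349)² = (-379)² = 143641)
c/((-22)⁴) = 143641/((-22)⁴) = 143641/234256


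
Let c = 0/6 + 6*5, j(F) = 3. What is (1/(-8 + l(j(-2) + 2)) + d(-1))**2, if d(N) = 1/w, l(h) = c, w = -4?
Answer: 81/1936 ≈ 0.041839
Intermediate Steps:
c = 30 (c = 0*(1/6) + 30 = 0 + 30 = 30)
l(h) = 30
d(N) = -1/4 (d(N) = 1/(-4) = -1/4)
(1/(-8 + l(j(-2) + 2)) + d(-1))**2 = (1/(-8 + 30) - 1/4)**2 = (1/22 - 1/4)**2 = (-9/44)**2 = 81/1936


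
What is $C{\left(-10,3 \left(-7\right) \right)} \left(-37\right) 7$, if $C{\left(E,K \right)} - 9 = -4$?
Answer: $-1295$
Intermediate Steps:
$C{\left(E,K \right)} = 5$ ($C{\left(E,K \right)} = 9 - 4 = 5$)
$C{\left(-10,3 \left(-7\right) \right)} \left(-37\right) 7 = 5 \left(-37\right) 7 = \left(-185\right) 7 = -1295$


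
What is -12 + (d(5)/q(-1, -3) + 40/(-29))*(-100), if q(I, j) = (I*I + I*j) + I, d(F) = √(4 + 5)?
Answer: 752/29 ≈ 25.931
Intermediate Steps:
d(F) = 3 (d(F) = √9 = 3)
q(I, j) = I + I² + I*j (q(I, j) = (I² + I*j) + I = I + I² + I*j)
-12 + (d(5)/q(-1, -3) + 40/(-29))*(-100) = -12 + (3/((-(1 - 1 - 3))) + 40/(-29))*(-100) = -12 + (3/((-1*(-3))) + 40*(-1/29))*(-100) = -12 + (3/3 - 40/29)*(-100) = -12 + (3*(⅓) - 40/29)*(-100) = -12 + (1 - 40/29)*(-100) = -12 - 11/29*(-100) = -12 + 1100/29 = 752/29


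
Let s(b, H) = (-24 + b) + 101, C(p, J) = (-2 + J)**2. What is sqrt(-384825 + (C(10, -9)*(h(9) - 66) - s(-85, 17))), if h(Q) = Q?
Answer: I*sqrt(391714) ≈ 625.87*I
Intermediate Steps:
s(b, H) = 77 + b
sqrt(-384825 + (C(10, -9)*(h(9) - 66) - s(-85, 17))) = sqrt(-384825 + ((-2 - 9)**2*(9 - 66) - (77 - 85))) = sqrt(-384825 + ((-11)**2*(-57) - 1*(-8))) = sqrt(-384825 + (121*(-57) + 8)) = sqrt(-384825 + (-6897 + 8)) = sqrt(-384825 - 6889) = sqrt(-391714) = I*sqrt(391714)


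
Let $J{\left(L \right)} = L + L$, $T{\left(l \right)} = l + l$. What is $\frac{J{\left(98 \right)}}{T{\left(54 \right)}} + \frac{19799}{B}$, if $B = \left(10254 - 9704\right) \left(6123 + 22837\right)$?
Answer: $\frac{781006573}{430056000} \approx 1.8161$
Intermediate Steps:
$T{\left(l \right)} = 2 l$
$B = 15928000$ ($B = 550 \cdot 28960 = 15928000$)
$J{\left(L \right)} = 2 L$
$\frac{J{\left(98 \right)}}{T{\left(54 \right)}} + \frac{19799}{B} = \frac{2 \cdot 98}{2 \cdot 54} + \frac{19799}{15928000} = \frac{196}{108} + 19799 \cdot \frac{1}{15928000} = 196 \cdot \frac{1}{108} + \frac{19799}{15928000} = \frac{49}{27} + \frac{19799}{15928000} = \frac{781006573}{430056000}$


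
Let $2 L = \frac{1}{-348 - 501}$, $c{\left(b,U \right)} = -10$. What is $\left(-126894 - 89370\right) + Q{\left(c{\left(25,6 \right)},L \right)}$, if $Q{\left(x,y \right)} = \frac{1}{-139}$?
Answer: $- \frac{30060697}{139} \approx -2.1626 \cdot 10^{5}$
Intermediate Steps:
$L = - \frac{1}{1698}$ ($L = \frac{1}{2 \left(-348 - 501\right)} = \frac{1}{2 \left(-849\right)} = \frac{1}{2} \left(- \frac{1}{849}\right) = - \frac{1}{1698} \approx -0.00058893$)
$Q{\left(x,y \right)} = - \frac{1}{139}$
$\left(-126894 - 89370\right) + Q{\left(c{\left(25,6 \right)},L \right)} = \left(-126894 - 89370\right) - \frac{1}{139} = -216264 - \frac{1}{139} = - \frac{30060697}{139}$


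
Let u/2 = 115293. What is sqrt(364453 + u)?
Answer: sqrt(595039) ≈ 771.39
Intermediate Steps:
u = 230586 (u = 2*115293 = 230586)
sqrt(364453 + u) = sqrt(364453 + 230586) = sqrt(595039)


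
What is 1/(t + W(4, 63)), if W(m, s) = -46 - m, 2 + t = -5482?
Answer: -1/5534 ≈ -0.00018070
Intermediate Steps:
t = -5484 (t = -2 - 5482 = -5484)
1/(t + W(4, 63)) = 1/(-5484 + (-46 - 1*4)) = 1/(-5484 + (-46 - 4)) = 1/(-5484 - 50) = 1/(-5534) = -1/5534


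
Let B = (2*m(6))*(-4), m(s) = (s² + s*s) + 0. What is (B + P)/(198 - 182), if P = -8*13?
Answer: -85/2 ≈ -42.500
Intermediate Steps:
P = -104
m(s) = 2*s² (m(s) = (s² + s²) + 0 = 2*s² + 0 = 2*s²)
B = -576 (B = (2*(2*6²))*(-4) = (2*(2*36))*(-4) = (2*72)*(-4) = 144*(-4) = -576)
(B + P)/(198 - 182) = (-576 - 104)/(198 - 182) = -680/16 = -680*1/16 = -85/2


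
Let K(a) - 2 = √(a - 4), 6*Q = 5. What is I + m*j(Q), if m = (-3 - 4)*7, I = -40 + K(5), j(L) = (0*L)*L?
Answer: -37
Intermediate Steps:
Q = ⅚ (Q = (⅙)*5 = ⅚ ≈ 0.83333)
K(a) = 2 + √(-4 + a) (K(a) = 2 + √(a - 4) = 2 + √(-4 + a))
j(L) = 0 (j(L) = 0*L = 0)
I = -37 (I = -40 + (2 + √(-4 + 5)) = -40 + (2 + √1) = -40 + (2 + 1) = -40 + 3 = -37)
m = -49 (m = -7*7 = -49)
I + m*j(Q) = -37 - 49*0 = -37 + 0 = -37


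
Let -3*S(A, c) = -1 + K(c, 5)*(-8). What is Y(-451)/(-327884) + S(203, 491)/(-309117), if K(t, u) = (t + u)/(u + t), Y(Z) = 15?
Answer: -1873469/33784839476 ≈ -5.5453e-5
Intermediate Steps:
K(t, u) = 1 (K(t, u) = (t + u)/(t + u) = 1)
S(A, c) = 3 (S(A, c) = -(-1 + 1*(-8))/3 = -(-1 - 8)/3 = -⅓*(-9) = 3)
Y(-451)/(-327884) + S(203, 491)/(-309117) = 15/(-327884) + 3/(-309117) = 15*(-1/327884) + 3*(-1/309117) = -15/327884 - 1/103039 = -1873469/33784839476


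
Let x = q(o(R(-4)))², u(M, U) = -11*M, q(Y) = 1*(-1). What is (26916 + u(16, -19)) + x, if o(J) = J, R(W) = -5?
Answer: 26741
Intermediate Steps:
q(Y) = -1
x = 1 (x = (-1)² = 1)
(26916 + u(16, -19)) + x = (26916 - 11*16) + 1 = (26916 - 176) + 1 = 26740 + 1 = 26741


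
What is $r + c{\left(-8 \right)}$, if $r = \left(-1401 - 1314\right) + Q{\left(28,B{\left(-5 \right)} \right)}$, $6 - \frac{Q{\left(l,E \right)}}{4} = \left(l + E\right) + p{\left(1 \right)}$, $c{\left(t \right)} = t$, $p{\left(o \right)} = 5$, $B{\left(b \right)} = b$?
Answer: $-2811$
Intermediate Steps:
$Q{\left(l,E \right)} = 4 - 4 E - 4 l$ ($Q{\left(l,E \right)} = 24 - 4 \left(\left(l + E\right) + 5\right) = 24 - 4 \left(\left(E + l\right) + 5\right) = 24 - 4 \left(5 + E + l\right) = 24 - \left(20 + 4 E + 4 l\right) = 4 - 4 E - 4 l$)
$r = -2803$ ($r = \left(-1401 - 1314\right) - 88 = -2715 + \left(4 + 20 - 112\right) = -2715 - 88 = -2803$)
$r + c{\left(-8 \right)} = -2803 - 8 = -2811$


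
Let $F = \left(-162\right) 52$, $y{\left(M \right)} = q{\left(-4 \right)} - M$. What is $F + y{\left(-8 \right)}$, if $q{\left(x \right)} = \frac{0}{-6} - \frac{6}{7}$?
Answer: $- \frac{58918}{7} \approx -8416.9$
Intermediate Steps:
$q{\left(x \right)} = - \frac{6}{7}$ ($q{\left(x \right)} = 0 \left(- \frac{1}{6}\right) - \frac{6}{7} = 0 - \frac{6}{7} = - \frac{6}{7}$)
$y{\left(M \right)} = - \frac{6}{7} - M$
$F = -8424$
$F + y{\left(-8 \right)} = -8424 - - \frac{50}{7} = -8424 + \left(- \frac{6}{7} + 8\right) = -8424 + \frac{50}{7} = - \frac{58918}{7}$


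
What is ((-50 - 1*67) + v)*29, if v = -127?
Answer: -7076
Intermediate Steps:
((-50 - 1*67) + v)*29 = ((-50 - 1*67) - 127)*29 = ((-50 - 67) - 127)*29 = (-117 - 127)*29 = -244*29 = -7076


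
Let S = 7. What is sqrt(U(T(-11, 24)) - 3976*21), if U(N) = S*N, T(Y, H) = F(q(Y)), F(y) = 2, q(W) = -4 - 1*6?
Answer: I*sqrt(83482) ≈ 288.93*I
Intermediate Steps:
q(W) = -10 (q(W) = -4 - 6 = -10)
T(Y, H) = 2
U(N) = 7*N
sqrt(U(T(-11, 24)) - 3976*21) = sqrt(7*2 - 3976*21) = sqrt(14 - 83496) = sqrt(-83482) = I*sqrt(83482)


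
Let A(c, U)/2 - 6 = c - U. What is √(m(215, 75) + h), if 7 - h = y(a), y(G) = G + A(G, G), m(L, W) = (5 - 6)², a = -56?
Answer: 2*√13 ≈ 7.2111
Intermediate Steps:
A(c, U) = 12 - 2*U + 2*c (A(c, U) = 12 + 2*(c - U) = 12 + (-2*U + 2*c) = 12 - 2*U + 2*c)
m(L, W) = 1 (m(L, W) = (-1)² = 1)
y(G) = 12 + G (y(G) = G + (12 - 2*G + 2*G) = G + 12 = 12 + G)
h = 51 (h = 7 - (12 - 56) = 7 - 1*(-44) = 7 + 44 = 51)
√(m(215, 75) + h) = √(1 + 51) = √52 = 2*√13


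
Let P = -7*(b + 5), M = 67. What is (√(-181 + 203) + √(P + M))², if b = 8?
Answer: -2 + 8*I*√33 ≈ -2.0 + 45.956*I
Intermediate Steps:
P = -91 (P = -7*(8 + 5) = -7*13 = -91)
(√(-181 + 203) + √(P + M))² = (√(-181 + 203) + √(-91 + 67))² = (√22 + √(-24))² = (√22 + 2*I*√6)²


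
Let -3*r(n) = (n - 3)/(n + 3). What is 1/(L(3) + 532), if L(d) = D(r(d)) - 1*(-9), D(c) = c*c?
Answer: 1/541 ≈ 0.0018484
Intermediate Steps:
r(n) = -(-3 + n)/(3*(3 + n)) (r(n) = -(n - 3)/(3*(n + 3)) = -(-3 + n)/(3*(3 + n)))
D(c) = c²
L(d) = 9 + (3 - d)²/(9*(3 + d)²) (L(d) = ((3 - d)/(3*(3 + d)))² - 1*(-9) = (3 - d)²/(9*(3 + d)²) + 9 = 9 + (3 - d)²/(9*(3 + d)²))
1/(L(3) + 532) = 1/((9 + (-3 + 3)²/(9*(3 + 3)²)) + 532) = 1/((9 + (⅑)*0²/6²) + 532) = 1/((9 + (⅑)*0*(1/36)) + 532) = 1/((9 + 0) + 532) = 1/(9 + 532) = 1/541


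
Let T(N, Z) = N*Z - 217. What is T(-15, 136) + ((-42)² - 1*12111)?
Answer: -12604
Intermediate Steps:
T(N, Z) = -217 + N*Z
T(-15, 136) + ((-42)² - 1*12111) = (-217 - 15*136) + ((-42)² - 1*12111) = (-217 - 2040) + (1764 - 12111) = -2257 - 10347 = -12604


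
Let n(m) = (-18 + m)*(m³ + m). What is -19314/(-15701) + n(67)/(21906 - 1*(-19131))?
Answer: 232235848288/644321937 ≈ 360.43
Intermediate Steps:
n(m) = (-18 + m)*(m + m³)
-19314/(-15701) + n(67)/(21906 - 1*(-19131)) = -19314/(-15701) + (67*(-18 + 67 + 67³ - 18*67²))/(21906 - 1*(-19131)) = -19314*(-1/15701) + (67*(-18 + 67 + 300763 - 18*4489))/(21906 + 19131) = 19314/15701 + (67*(-18 + 67 + 300763 - 80802))/41037 = 19314/15701 + (67*220010)*(1/41037) = 19314/15701 + 14740670*(1/41037) = 19314/15701 + 14740670/41037 = 232235848288/644321937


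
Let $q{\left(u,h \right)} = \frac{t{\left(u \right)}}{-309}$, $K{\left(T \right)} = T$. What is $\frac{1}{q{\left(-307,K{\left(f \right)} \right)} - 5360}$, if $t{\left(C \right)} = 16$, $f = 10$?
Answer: $- \frac{309}{1656256} \approx -0.00018657$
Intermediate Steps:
$q{\left(u,h \right)} = - \frac{16}{309}$ ($q{\left(u,h \right)} = \frac{16}{-309} = 16 \left(- \frac{1}{309}\right) = - \frac{16}{309}$)
$\frac{1}{q{\left(-307,K{\left(f \right)} \right)} - 5360} = \frac{1}{- \frac{16}{309} - 5360} = \frac{1}{- \frac{1656256}{309}} = - \frac{309}{1656256}$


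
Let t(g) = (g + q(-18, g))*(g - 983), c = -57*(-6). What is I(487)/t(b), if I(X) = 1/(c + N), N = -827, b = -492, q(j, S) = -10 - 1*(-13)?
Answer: -1/349818375 ≈ -2.8586e-9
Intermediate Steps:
q(j, S) = 3 (q(j, S) = -10 + 13 = 3)
c = 342
t(g) = (-983 + g)*(3 + g) (t(g) = (g + 3)*(g - 983) = (3 + g)*(-983 + g) = (-983 + g)*(3 + g))
I(X) = -1/485 (I(X) = 1/(342 - 827) = 1/(-485) = -1/485)
I(487)/t(b) = -1/(485*(-2949 + (-492)² - 980*(-492))) = -1/(485*(-2949 + 242064 + 482160)) = -1/485/721275 = -1/485*1/721275 = -1/349818375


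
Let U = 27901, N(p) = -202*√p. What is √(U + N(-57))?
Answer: √(27901 - 202*I*√57) ≈ 167.1 - 4.5634*I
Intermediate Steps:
√(U + N(-57)) = √(27901 - 202*I*√57)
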